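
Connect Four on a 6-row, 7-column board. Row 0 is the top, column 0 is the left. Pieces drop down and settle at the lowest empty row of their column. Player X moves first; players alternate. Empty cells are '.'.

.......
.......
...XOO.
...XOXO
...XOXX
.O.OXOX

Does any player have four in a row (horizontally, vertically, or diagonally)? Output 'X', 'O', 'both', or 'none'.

none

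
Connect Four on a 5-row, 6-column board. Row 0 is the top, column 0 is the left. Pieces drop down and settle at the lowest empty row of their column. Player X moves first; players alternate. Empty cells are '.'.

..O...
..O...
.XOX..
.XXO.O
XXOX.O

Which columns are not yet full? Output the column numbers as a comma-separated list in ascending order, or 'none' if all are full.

Answer: 0,1,3,4,5

Derivation:
col 0: top cell = '.' → open
col 1: top cell = '.' → open
col 2: top cell = 'O' → FULL
col 3: top cell = '.' → open
col 4: top cell = '.' → open
col 5: top cell = '.' → open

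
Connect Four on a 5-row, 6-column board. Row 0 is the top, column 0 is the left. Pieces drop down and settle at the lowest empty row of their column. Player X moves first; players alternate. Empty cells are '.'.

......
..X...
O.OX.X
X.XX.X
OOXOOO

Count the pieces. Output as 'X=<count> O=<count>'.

X=8 O=7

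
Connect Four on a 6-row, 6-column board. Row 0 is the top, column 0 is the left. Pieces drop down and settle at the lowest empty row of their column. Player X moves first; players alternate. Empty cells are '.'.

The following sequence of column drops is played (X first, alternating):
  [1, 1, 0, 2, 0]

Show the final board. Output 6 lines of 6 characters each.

Answer: ......
......
......
......
XO....
XXO...

Derivation:
Move 1: X drops in col 1, lands at row 5
Move 2: O drops in col 1, lands at row 4
Move 3: X drops in col 0, lands at row 5
Move 4: O drops in col 2, lands at row 5
Move 5: X drops in col 0, lands at row 4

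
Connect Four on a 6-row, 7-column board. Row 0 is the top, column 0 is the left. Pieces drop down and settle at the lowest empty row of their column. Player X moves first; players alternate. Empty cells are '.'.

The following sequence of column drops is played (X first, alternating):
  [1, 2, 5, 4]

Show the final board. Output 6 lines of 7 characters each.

Answer: .......
.......
.......
.......
.......
.XO.OX.

Derivation:
Move 1: X drops in col 1, lands at row 5
Move 2: O drops in col 2, lands at row 5
Move 3: X drops in col 5, lands at row 5
Move 4: O drops in col 4, lands at row 5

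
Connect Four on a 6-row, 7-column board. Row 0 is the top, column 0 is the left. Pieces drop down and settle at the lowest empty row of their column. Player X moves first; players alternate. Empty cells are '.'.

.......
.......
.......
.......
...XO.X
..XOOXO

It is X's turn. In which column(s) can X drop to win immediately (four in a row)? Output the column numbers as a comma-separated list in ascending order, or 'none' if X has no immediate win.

Answer: none

Derivation:
col 0: drop X → no win
col 1: drop X → no win
col 2: drop X → no win
col 3: drop X → no win
col 4: drop X → no win
col 5: drop X → no win
col 6: drop X → no win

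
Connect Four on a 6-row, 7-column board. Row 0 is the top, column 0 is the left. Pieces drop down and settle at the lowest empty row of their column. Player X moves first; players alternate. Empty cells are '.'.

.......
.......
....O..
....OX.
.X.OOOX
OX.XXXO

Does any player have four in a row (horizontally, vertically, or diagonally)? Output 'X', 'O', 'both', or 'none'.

none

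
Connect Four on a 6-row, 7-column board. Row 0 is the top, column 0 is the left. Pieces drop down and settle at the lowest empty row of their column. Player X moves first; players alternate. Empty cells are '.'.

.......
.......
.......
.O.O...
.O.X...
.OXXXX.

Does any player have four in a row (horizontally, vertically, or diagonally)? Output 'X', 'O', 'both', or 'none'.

X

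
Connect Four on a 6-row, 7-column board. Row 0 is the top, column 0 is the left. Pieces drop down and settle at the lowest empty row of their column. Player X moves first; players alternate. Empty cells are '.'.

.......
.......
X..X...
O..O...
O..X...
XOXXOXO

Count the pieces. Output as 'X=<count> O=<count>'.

X=7 O=6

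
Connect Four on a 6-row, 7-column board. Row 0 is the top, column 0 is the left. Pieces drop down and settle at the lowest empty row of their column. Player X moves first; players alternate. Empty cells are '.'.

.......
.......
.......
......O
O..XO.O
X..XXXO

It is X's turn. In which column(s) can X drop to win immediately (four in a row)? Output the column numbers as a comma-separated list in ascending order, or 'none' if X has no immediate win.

Answer: 2

Derivation:
col 0: drop X → no win
col 1: drop X → no win
col 2: drop X → WIN!
col 3: drop X → no win
col 4: drop X → no win
col 5: drop X → no win
col 6: drop X → no win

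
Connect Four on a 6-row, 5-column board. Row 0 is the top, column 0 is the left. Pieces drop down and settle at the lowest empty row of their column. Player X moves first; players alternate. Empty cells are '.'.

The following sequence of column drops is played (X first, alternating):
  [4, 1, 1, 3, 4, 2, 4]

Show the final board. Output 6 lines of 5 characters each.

Answer: .....
.....
.....
....X
.X..X
.OOOX

Derivation:
Move 1: X drops in col 4, lands at row 5
Move 2: O drops in col 1, lands at row 5
Move 3: X drops in col 1, lands at row 4
Move 4: O drops in col 3, lands at row 5
Move 5: X drops in col 4, lands at row 4
Move 6: O drops in col 2, lands at row 5
Move 7: X drops in col 4, lands at row 3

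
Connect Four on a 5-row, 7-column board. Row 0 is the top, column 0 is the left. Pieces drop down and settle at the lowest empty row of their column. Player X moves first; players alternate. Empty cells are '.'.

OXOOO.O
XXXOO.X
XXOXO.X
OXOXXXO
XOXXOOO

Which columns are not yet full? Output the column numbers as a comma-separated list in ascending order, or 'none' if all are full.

col 0: top cell = 'O' → FULL
col 1: top cell = 'X' → FULL
col 2: top cell = 'O' → FULL
col 3: top cell = 'O' → FULL
col 4: top cell = 'O' → FULL
col 5: top cell = '.' → open
col 6: top cell = 'O' → FULL

Answer: 5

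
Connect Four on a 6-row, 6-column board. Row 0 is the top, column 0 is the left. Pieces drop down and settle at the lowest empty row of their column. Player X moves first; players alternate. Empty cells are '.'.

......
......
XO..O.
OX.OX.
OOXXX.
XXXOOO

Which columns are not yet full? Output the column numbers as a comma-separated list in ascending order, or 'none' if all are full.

col 0: top cell = '.' → open
col 1: top cell = '.' → open
col 2: top cell = '.' → open
col 3: top cell = '.' → open
col 4: top cell = '.' → open
col 5: top cell = '.' → open

Answer: 0,1,2,3,4,5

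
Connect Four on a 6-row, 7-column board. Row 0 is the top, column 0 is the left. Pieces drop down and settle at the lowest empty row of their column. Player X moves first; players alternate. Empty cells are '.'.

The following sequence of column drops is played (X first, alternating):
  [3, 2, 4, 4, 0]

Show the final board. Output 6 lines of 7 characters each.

Move 1: X drops in col 3, lands at row 5
Move 2: O drops in col 2, lands at row 5
Move 3: X drops in col 4, lands at row 5
Move 4: O drops in col 4, lands at row 4
Move 5: X drops in col 0, lands at row 5

Answer: .......
.......
.......
.......
....O..
X.OXX..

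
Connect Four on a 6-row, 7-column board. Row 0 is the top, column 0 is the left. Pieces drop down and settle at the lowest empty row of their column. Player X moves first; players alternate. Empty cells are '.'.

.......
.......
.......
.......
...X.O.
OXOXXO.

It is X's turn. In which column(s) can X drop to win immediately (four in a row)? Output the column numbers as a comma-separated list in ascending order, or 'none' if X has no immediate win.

Answer: none

Derivation:
col 0: drop X → no win
col 1: drop X → no win
col 2: drop X → no win
col 3: drop X → no win
col 4: drop X → no win
col 5: drop X → no win
col 6: drop X → no win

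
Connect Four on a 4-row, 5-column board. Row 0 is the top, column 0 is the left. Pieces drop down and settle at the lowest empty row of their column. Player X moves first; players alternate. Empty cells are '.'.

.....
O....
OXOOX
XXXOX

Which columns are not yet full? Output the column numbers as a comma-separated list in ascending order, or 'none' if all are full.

col 0: top cell = '.' → open
col 1: top cell = '.' → open
col 2: top cell = '.' → open
col 3: top cell = '.' → open
col 4: top cell = '.' → open

Answer: 0,1,2,3,4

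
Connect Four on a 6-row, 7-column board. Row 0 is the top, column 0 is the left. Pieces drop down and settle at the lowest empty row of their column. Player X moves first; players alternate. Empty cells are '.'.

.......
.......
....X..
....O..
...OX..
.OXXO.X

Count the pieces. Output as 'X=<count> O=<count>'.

X=5 O=4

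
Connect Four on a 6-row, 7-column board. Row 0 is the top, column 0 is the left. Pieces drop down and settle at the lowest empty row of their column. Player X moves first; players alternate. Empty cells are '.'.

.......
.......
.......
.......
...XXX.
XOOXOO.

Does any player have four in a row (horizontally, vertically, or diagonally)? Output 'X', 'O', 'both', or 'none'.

none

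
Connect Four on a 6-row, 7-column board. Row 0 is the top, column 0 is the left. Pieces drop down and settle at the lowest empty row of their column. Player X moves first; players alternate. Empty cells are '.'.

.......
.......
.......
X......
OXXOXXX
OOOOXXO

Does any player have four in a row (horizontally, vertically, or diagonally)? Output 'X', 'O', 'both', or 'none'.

O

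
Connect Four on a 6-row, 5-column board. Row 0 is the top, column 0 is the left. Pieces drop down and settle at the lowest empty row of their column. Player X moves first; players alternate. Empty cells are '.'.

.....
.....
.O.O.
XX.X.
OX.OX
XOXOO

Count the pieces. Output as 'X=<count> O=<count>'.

X=7 O=7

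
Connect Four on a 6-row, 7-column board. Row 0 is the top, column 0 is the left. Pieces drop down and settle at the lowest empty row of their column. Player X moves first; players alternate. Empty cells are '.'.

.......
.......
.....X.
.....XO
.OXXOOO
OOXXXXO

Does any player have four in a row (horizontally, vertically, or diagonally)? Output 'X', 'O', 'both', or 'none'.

X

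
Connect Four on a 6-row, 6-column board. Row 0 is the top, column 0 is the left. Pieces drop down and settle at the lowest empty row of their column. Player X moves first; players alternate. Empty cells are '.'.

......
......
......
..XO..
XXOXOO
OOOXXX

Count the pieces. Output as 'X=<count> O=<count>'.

X=7 O=7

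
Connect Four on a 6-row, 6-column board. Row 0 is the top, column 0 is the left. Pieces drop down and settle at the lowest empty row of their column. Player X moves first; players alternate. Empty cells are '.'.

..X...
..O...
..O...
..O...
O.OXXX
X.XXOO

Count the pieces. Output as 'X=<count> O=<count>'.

X=7 O=7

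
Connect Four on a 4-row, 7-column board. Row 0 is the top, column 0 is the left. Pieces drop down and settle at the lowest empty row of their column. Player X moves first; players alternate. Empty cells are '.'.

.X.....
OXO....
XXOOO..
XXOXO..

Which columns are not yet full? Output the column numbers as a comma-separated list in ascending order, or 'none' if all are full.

col 0: top cell = '.' → open
col 1: top cell = 'X' → FULL
col 2: top cell = '.' → open
col 3: top cell = '.' → open
col 4: top cell = '.' → open
col 5: top cell = '.' → open
col 6: top cell = '.' → open

Answer: 0,2,3,4,5,6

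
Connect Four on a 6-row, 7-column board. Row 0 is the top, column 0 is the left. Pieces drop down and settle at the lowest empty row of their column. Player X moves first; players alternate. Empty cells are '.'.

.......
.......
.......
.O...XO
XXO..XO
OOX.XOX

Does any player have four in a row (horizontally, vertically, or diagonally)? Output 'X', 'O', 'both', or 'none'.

none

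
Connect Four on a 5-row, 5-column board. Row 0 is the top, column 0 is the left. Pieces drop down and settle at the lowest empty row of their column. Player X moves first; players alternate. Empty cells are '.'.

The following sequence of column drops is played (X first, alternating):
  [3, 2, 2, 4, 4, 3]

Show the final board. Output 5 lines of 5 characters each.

Answer: .....
.....
.....
..XOX
..OXO

Derivation:
Move 1: X drops in col 3, lands at row 4
Move 2: O drops in col 2, lands at row 4
Move 3: X drops in col 2, lands at row 3
Move 4: O drops in col 4, lands at row 4
Move 5: X drops in col 4, lands at row 3
Move 6: O drops in col 3, lands at row 3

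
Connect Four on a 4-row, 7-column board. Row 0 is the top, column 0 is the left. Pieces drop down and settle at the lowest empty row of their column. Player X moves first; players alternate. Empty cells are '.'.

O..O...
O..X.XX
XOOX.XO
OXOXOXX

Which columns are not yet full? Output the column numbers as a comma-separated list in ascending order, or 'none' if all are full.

col 0: top cell = 'O' → FULL
col 1: top cell = '.' → open
col 2: top cell = '.' → open
col 3: top cell = 'O' → FULL
col 4: top cell = '.' → open
col 5: top cell = '.' → open
col 6: top cell = '.' → open

Answer: 1,2,4,5,6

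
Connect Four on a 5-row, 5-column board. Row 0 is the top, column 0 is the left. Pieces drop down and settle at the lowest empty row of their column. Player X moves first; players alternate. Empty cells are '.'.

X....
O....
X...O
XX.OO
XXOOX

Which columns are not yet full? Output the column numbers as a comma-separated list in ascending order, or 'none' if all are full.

Answer: 1,2,3,4

Derivation:
col 0: top cell = 'X' → FULL
col 1: top cell = '.' → open
col 2: top cell = '.' → open
col 3: top cell = '.' → open
col 4: top cell = '.' → open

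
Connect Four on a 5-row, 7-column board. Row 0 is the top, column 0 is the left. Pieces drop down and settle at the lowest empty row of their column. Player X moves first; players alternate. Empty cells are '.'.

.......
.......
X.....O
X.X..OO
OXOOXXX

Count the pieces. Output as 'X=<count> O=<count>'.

X=7 O=6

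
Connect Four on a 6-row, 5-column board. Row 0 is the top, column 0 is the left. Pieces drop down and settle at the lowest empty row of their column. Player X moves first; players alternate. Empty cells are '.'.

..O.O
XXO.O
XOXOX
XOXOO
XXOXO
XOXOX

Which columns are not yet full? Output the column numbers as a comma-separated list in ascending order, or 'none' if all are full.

Answer: 0,1,3

Derivation:
col 0: top cell = '.' → open
col 1: top cell = '.' → open
col 2: top cell = 'O' → FULL
col 3: top cell = '.' → open
col 4: top cell = 'O' → FULL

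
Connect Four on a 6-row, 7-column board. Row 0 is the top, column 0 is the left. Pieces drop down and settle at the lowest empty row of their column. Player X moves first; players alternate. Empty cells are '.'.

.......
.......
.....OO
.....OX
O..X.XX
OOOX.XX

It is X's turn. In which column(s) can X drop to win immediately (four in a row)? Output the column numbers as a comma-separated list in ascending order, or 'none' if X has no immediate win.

Answer: 4

Derivation:
col 0: drop X → no win
col 1: drop X → no win
col 2: drop X → no win
col 3: drop X → no win
col 4: drop X → WIN!
col 5: drop X → no win
col 6: drop X → no win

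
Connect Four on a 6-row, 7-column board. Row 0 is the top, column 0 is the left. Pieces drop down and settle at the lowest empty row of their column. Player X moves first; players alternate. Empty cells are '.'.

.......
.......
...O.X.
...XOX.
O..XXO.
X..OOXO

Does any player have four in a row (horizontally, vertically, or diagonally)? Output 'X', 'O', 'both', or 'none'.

O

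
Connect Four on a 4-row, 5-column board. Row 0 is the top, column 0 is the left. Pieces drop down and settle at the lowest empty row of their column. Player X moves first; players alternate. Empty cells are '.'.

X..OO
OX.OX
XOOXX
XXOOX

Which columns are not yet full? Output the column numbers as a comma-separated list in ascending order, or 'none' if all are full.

col 0: top cell = 'X' → FULL
col 1: top cell = '.' → open
col 2: top cell = '.' → open
col 3: top cell = 'O' → FULL
col 4: top cell = 'O' → FULL

Answer: 1,2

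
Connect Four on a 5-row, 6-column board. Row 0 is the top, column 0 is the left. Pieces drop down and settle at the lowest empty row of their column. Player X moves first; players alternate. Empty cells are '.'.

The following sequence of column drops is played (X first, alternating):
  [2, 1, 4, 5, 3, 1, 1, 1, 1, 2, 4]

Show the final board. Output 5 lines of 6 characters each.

Answer: .X....
.O....
.X....
.OO.X.
.OXXXO

Derivation:
Move 1: X drops in col 2, lands at row 4
Move 2: O drops in col 1, lands at row 4
Move 3: X drops in col 4, lands at row 4
Move 4: O drops in col 5, lands at row 4
Move 5: X drops in col 3, lands at row 4
Move 6: O drops in col 1, lands at row 3
Move 7: X drops in col 1, lands at row 2
Move 8: O drops in col 1, lands at row 1
Move 9: X drops in col 1, lands at row 0
Move 10: O drops in col 2, lands at row 3
Move 11: X drops in col 4, lands at row 3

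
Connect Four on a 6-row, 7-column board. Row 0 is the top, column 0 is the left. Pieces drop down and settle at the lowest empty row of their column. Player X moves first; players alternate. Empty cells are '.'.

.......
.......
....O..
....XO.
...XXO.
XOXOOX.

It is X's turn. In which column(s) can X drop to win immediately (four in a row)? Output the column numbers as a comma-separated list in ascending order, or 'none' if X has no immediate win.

Answer: 5

Derivation:
col 0: drop X → no win
col 1: drop X → no win
col 2: drop X → no win
col 3: drop X → no win
col 4: drop X → no win
col 5: drop X → WIN!
col 6: drop X → no win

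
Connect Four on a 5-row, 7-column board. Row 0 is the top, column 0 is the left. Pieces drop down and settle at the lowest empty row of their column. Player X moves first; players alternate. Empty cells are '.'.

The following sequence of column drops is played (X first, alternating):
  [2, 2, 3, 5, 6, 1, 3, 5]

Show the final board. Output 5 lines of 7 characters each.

Move 1: X drops in col 2, lands at row 4
Move 2: O drops in col 2, lands at row 3
Move 3: X drops in col 3, lands at row 4
Move 4: O drops in col 5, lands at row 4
Move 5: X drops in col 6, lands at row 4
Move 6: O drops in col 1, lands at row 4
Move 7: X drops in col 3, lands at row 3
Move 8: O drops in col 5, lands at row 3

Answer: .......
.......
.......
..OX.O.
.OXX.OX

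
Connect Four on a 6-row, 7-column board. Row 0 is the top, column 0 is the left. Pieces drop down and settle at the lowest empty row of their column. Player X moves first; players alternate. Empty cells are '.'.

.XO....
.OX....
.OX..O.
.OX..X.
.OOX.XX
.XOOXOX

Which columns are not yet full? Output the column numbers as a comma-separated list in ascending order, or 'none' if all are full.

Answer: 0,3,4,5,6

Derivation:
col 0: top cell = '.' → open
col 1: top cell = 'X' → FULL
col 2: top cell = 'O' → FULL
col 3: top cell = '.' → open
col 4: top cell = '.' → open
col 5: top cell = '.' → open
col 6: top cell = '.' → open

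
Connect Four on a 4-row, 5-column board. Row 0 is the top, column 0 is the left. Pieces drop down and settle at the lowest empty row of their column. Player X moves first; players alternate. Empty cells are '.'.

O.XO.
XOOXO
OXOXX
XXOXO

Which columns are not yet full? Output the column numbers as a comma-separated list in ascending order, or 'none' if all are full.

col 0: top cell = 'O' → FULL
col 1: top cell = '.' → open
col 2: top cell = 'X' → FULL
col 3: top cell = 'O' → FULL
col 4: top cell = '.' → open

Answer: 1,4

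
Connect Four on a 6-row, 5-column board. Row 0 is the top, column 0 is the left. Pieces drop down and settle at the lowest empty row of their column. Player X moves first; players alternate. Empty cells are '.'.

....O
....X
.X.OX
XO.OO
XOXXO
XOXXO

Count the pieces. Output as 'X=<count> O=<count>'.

X=10 O=9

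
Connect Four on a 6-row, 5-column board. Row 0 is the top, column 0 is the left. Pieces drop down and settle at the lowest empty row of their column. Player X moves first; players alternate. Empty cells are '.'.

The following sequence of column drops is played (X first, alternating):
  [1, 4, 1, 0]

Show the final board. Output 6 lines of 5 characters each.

Move 1: X drops in col 1, lands at row 5
Move 2: O drops in col 4, lands at row 5
Move 3: X drops in col 1, lands at row 4
Move 4: O drops in col 0, lands at row 5

Answer: .....
.....
.....
.....
.X...
OX..O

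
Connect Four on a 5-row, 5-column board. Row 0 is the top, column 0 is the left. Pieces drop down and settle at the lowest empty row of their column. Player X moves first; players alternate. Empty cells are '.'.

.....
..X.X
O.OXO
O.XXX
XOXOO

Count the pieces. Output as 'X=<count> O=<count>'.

X=8 O=7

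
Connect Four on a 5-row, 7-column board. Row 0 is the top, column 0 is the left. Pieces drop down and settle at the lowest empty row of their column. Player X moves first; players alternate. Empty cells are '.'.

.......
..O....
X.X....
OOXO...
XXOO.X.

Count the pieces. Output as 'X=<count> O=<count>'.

X=6 O=6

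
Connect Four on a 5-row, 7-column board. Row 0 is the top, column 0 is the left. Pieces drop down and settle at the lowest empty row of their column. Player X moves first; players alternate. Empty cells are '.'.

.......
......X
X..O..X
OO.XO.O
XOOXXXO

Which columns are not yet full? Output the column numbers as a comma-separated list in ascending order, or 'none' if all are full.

Answer: 0,1,2,3,4,5,6

Derivation:
col 0: top cell = '.' → open
col 1: top cell = '.' → open
col 2: top cell = '.' → open
col 3: top cell = '.' → open
col 4: top cell = '.' → open
col 5: top cell = '.' → open
col 6: top cell = '.' → open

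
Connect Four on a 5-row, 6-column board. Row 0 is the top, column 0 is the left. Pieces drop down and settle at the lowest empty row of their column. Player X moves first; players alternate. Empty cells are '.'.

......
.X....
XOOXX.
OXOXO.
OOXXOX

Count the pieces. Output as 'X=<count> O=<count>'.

X=9 O=8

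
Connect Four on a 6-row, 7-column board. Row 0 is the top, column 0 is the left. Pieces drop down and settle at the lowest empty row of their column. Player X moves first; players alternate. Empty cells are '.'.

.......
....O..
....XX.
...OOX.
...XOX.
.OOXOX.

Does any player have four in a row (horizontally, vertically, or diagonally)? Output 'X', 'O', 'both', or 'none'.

X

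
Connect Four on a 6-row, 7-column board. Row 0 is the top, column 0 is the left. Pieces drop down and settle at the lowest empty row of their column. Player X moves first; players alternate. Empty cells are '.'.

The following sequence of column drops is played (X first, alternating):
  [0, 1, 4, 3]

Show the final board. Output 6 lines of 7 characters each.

Answer: .......
.......
.......
.......
.......
XO.OX..

Derivation:
Move 1: X drops in col 0, lands at row 5
Move 2: O drops in col 1, lands at row 5
Move 3: X drops in col 4, lands at row 5
Move 4: O drops in col 3, lands at row 5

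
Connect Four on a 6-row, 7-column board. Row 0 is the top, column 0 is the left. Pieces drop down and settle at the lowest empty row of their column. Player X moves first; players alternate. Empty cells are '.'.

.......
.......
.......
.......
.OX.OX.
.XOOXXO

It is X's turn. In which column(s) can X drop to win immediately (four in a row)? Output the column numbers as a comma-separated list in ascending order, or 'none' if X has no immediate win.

Answer: none

Derivation:
col 0: drop X → no win
col 1: drop X → no win
col 2: drop X → no win
col 3: drop X → no win
col 4: drop X → no win
col 5: drop X → no win
col 6: drop X → no win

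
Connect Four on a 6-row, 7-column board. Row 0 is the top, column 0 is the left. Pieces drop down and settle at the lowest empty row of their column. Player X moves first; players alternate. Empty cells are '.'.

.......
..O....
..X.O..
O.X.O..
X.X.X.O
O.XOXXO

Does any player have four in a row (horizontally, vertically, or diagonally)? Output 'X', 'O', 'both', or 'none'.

X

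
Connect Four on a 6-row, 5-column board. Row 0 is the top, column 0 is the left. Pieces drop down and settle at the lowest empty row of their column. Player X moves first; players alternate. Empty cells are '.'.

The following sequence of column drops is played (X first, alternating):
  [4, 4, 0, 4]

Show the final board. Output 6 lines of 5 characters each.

Move 1: X drops in col 4, lands at row 5
Move 2: O drops in col 4, lands at row 4
Move 3: X drops in col 0, lands at row 5
Move 4: O drops in col 4, lands at row 3

Answer: .....
.....
.....
....O
....O
X...X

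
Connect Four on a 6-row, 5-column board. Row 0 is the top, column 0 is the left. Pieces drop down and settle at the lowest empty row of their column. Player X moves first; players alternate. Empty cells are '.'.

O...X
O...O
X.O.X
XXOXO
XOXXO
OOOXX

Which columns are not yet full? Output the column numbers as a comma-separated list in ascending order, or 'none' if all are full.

Answer: 1,2,3

Derivation:
col 0: top cell = 'O' → FULL
col 1: top cell = '.' → open
col 2: top cell = '.' → open
col 3: top cell = '.' → open
col 4: top cell = 'X' → FULL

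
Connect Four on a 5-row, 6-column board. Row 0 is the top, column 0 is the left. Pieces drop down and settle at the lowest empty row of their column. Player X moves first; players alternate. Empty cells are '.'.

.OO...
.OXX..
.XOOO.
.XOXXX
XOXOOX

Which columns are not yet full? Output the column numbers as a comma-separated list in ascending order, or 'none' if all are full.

Answer: 0,3,4,5

Derivation:
col 0: top cell = '.' → open
col 1: top cell = 'O' → FULL
col 2: top cell = 'O' → FULL
col 3: top cell = '.' → open
col 4: top cell = '.' → open
col 5: top cell = '.' → open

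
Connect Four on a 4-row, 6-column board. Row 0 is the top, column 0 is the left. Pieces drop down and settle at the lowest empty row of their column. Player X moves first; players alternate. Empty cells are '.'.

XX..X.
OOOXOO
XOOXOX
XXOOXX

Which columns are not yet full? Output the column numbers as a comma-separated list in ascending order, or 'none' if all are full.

col 0: top cell = 'X' → FULL
col 1: top cell = 'X' → FULL
col 2: top cell = '.' → open
col 3: top cell = '.' → open
col 4: top cell = 'X' → FULL
col 5: top cell = '.' → open

Answer: 2,3,5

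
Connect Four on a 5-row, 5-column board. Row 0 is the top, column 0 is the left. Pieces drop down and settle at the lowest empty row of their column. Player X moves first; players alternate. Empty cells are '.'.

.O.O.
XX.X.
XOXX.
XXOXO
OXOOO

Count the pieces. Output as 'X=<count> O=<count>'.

X=10 O=9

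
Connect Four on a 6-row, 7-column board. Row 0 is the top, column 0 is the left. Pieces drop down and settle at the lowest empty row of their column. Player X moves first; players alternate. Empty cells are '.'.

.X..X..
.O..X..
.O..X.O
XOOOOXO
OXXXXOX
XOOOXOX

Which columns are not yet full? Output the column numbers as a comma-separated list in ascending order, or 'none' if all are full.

Answer: 0,2,3,5,6

Derivation:
col 0: top cell = '.' → open
col 1: top cell = 'X' → FULL
col 2: top cell = '.' → open
col 3: top cell = '.' → open
col 4: top cell = 'X' → FULL
col 5: top cell = '.' → open
col 6: top cell = '.' → open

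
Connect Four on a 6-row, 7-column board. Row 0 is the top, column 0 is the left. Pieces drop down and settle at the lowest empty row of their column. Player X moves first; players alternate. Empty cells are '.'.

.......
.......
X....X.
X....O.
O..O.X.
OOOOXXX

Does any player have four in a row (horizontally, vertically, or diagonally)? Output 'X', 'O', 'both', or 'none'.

O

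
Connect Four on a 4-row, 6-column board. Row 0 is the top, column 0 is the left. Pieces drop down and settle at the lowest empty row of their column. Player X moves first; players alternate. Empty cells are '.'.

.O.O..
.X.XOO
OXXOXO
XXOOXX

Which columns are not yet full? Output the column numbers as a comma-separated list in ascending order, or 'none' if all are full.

col 0: top cell = '.' → open
col 1: top cell = 'O' → FULL
col 2: top cell = '.' → open
col 3: top cell = 'O' → FULL
col 4: top cell = '.' → open
col 5: top cell = '.' → open

Answer: 0,2,4,5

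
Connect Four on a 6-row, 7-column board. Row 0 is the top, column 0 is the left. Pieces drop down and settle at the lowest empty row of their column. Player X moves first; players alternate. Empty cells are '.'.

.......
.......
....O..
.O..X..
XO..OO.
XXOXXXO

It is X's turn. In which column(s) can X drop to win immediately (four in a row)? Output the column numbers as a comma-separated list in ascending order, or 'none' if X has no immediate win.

col 0: drop X → no win
col 1: drop X → no win
col 2: drop X → no win
col 3: drop X → no win
col 4: drop X → no win
col 5: drop X → no win
col 6: drop X → no win

Answer: none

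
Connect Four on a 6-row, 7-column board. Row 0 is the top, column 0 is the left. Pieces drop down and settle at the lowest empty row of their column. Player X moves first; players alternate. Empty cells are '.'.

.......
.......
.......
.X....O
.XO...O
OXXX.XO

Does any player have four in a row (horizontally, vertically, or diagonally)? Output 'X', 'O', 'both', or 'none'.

none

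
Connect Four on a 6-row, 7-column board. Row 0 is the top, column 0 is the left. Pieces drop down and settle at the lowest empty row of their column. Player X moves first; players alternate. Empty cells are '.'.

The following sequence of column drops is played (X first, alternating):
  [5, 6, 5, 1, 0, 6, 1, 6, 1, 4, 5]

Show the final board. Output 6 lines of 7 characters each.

Move 1: X drops in col 5, lands at row 5
Move 2: O drops in col 6, lands at row 5
Move 3: X drops in col 5, lands at row 4
Move 4: O drops in col 1, lands at row 5
Move 5: X drops in col 0, lands at row 5
Move 6: O drops in col 6, lands at row 4
Move 7: X drops in col 1, lands at row 4
Move 8: O drops in col 6, lands at row 3
Move 9: X drops in col 1, lands at row 3
Move 10: O drops in col 4, lands at row 5
Move 11: X drops in col 5, lands at row 3

Answer: .......
.......
.......
.X...XO
.X...XO
XO..OXO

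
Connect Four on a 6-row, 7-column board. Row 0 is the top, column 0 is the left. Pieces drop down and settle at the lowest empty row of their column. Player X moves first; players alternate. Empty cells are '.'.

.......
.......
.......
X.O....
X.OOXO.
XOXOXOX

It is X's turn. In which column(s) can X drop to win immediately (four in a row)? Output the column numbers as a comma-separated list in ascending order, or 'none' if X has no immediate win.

col 0: drop X → WIN!
col 1: drop X → no win
col 2: drop X → no win
col 3: drop X → no win
col 4: drop X → no win
col 5: drop X → no win
col 6: drop X → no win

Answer: 0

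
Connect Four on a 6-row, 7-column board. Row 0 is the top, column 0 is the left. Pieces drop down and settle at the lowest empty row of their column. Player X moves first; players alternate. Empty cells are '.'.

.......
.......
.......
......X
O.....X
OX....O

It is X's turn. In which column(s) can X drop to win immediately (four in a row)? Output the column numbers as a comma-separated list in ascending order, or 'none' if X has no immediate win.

Answer: none

Derivation:
col 0: drop X → no win
col 1: drop X → no win
col 2: drop X → no win
col 3: drop X → no win
col 4: drop X → no win
col 5: drop X → no win
col 6: drop X → no win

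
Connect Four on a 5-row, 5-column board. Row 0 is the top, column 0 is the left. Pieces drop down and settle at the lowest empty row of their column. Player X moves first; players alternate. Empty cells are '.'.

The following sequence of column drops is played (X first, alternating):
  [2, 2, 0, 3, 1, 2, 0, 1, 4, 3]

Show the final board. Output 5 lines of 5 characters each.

Move 1: X drops in col 2, lands at row 4
Move 2: O drops in col 2, lands at row 3
Move 3: X drops in col 0, lands at row 4
Move 4: O drops in col 3, lands at row 4
Move 5: X drops in col 1, lands at row 4
Move 6: O drops in col 2, lands at row 2
Move 7: X drops in col 0, lands at row 3
Move 8: O drops in col 1, lands at row 3
Move 9: X drops in col 4, lands at row 4
Move 10: O drops in col 3, lands at row 3

Answer: .....
.....
..O..
XOOO.
XXXOX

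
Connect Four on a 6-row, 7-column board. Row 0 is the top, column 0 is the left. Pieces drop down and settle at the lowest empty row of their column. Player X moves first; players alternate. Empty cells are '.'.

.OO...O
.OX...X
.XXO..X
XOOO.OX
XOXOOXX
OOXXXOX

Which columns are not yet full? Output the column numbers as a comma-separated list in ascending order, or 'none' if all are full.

Answer: 0,3,4,5

Derivation:
col 0: top cell = '.' → open
col 1: top cell = 'O' → FULL
col 2: top cell = 'O' → FULL
col 3: top cell = '.' → open
col 4: top cell = '.' → open
col 5: top cell = '.' → open
col 6: top cell = 'O' → FULL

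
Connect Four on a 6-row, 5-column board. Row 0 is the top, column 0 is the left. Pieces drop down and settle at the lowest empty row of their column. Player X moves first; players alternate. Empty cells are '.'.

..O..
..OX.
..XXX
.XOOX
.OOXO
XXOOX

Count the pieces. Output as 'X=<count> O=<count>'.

X=10 O=9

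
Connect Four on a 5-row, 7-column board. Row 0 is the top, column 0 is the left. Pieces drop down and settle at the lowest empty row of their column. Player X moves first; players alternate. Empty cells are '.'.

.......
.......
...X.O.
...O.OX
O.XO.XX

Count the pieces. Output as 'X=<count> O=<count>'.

X=5 O=5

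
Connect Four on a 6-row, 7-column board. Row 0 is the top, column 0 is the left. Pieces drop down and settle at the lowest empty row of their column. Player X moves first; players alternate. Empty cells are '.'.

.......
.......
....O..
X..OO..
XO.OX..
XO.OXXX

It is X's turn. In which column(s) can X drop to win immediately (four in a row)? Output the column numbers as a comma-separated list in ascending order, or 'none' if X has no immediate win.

col 0: drop X → WIN!
col 1: drop X → no win
col 2: drop X → no win
col 3: drop X → no win
col 4: drop X → no win
col 5: drop X → no win
col 6: drop X → no win

Answer: 0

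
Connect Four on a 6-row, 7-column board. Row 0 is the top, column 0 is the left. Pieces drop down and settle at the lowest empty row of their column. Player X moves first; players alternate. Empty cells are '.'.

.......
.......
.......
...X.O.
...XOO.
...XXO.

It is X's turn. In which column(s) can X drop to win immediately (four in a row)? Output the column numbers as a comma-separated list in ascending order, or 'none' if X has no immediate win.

col 0: drop X → no win
col 1: drop X → no win
col 2: drop X → no win
col 3: drop X → WIN!
col 4: drop X → no win
col 5: drop X → no win
col 6: drop X → no win

Answer: 3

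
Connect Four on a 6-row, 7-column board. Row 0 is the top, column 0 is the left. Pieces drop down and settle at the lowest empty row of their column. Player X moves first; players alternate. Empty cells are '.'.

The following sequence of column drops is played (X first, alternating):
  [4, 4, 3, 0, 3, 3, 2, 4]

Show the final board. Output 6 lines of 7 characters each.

Answer: .......
.......
.......
...OO..
...XO..
O.XXX..

Derivation:
Move 1: X drops in col 4, lands at row 5
Move 2: O drops in col 4, lands at row 4
Move 3: X drops in col 3, lands at row 5
Move 4: O drops in col 0, lands at row 5
Move 5: X drops in col 3, lands at row 4
Move 6: O drops in col 3, lands at row 3
Move 7: X drops in col 2, lands at row 5
Move 8: O drops in col 4, lands at row 3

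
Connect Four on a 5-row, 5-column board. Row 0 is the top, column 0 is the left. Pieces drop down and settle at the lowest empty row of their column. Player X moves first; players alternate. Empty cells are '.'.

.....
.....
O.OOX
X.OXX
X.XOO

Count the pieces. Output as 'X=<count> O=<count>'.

X=6 O=6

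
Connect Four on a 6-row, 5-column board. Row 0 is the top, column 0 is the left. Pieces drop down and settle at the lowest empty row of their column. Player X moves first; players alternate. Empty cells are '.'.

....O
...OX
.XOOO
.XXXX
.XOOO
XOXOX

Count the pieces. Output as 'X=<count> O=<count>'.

X=10 O=10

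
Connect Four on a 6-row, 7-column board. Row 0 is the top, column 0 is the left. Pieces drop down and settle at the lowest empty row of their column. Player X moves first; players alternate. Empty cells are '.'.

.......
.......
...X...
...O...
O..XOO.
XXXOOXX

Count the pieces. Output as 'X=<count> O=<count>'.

X=7 O=6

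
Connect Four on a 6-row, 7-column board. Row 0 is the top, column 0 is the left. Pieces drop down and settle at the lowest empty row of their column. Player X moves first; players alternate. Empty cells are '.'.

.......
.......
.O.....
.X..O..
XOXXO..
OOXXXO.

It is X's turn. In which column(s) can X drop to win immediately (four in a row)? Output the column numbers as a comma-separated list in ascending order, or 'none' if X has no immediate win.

col 0: drop X → no win
col 1: drop X → no win
col 2: drop X → no win
col 3: drop X → no win
col 4: drop X → no win
col 5: drop X → no win
col 6: drop X → no win

Answer: none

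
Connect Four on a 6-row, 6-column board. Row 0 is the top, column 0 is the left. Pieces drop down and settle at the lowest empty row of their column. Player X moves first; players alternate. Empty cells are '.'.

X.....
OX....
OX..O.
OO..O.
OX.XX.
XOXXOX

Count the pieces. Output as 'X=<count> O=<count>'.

X=10 O=9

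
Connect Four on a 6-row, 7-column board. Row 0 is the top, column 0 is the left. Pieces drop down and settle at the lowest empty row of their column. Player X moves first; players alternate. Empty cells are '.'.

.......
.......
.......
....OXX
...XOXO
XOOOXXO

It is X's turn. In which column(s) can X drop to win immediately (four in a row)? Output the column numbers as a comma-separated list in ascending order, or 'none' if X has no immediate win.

Answer: 5

Derivation:
col 0: drop X → no win
col 1: drop X → no win
col 2: drop X → no win
col 3: drop X → no win
col 4: drop X → no win
col 5: drop X → WIN!
col 6: drop X → no win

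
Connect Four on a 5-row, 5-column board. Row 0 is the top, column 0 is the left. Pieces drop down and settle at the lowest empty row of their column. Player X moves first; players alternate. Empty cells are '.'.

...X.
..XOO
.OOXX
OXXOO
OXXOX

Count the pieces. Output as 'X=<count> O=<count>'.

X=9 O=9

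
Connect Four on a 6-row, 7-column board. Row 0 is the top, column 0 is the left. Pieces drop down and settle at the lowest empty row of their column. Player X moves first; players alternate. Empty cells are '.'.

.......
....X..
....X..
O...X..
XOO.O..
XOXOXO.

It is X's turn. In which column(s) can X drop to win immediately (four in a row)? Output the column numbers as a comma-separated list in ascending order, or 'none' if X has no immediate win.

Answer: 4

Derivation:
col 0: drop X → no win
col 1: drop X → no win
col 2: drop X → no win
col 3: drop X → no win
col 4: drop X → WIN!
col 5: drop X → no win
col 6: drop X → no win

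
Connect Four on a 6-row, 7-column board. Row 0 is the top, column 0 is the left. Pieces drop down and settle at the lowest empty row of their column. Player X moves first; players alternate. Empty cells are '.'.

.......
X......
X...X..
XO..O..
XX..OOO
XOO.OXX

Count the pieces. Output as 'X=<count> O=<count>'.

X=9 O=8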